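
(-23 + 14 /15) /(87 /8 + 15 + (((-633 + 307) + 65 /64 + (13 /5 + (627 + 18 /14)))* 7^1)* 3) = -21184 /6191811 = -0.00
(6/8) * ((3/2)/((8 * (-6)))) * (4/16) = -3/512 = -0.01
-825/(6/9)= -2475/2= -1237.50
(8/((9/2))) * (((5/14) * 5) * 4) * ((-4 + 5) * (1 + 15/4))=3800/63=60.32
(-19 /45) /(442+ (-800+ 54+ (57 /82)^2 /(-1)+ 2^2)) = 127756 /90920205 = 0.00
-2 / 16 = -1 / 8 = -0.12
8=8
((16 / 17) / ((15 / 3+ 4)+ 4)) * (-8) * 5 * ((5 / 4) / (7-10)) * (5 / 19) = 4000 / 12597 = 0.32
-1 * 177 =-177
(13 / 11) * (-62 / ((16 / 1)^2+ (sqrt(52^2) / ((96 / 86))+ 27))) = -9672 / 43505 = -0.22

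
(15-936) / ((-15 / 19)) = 5833 / 5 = 1166.60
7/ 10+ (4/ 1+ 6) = 107/ 10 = 10.70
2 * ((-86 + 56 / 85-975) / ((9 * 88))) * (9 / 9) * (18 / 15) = -30043 / 9350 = -3.21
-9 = -9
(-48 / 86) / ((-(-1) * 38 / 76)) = -48 / 43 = -1.12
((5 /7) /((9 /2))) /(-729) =-10 /45927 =-0.00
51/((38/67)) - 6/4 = 1680/19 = 88.42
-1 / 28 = -0.04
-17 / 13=-1.31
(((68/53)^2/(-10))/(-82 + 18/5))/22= 289/3028102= 0.00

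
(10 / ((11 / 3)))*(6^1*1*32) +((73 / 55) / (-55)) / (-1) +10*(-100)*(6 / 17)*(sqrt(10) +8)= -118270759 / 51425- 6000*sqrt(10) / 17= -3415.97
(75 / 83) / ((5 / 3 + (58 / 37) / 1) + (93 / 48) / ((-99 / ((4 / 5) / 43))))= 236263500 / 845543659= 0.28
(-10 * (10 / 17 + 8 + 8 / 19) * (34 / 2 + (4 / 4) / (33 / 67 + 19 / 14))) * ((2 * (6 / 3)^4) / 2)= -2833920960 / 112081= -25284.58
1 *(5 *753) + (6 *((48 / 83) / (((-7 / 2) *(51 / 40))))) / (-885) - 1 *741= 1762215344 / 582743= 3024.00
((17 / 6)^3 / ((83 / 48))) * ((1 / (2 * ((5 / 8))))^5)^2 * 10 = 20606615552 / 1458984375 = 14.12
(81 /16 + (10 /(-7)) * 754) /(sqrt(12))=-120073 * sqrt(3) /672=-309.48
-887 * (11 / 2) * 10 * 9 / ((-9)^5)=48785 / 6561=7.44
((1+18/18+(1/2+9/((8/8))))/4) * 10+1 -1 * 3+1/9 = 967/36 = 26.86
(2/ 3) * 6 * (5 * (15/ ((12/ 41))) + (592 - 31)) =3269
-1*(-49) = 49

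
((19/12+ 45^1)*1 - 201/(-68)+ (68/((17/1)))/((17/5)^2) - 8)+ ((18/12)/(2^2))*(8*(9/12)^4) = 9507193/221952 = 42.83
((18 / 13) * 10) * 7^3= 61740 / 13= 4749.23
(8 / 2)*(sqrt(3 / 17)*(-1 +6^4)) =5180*sqrt(51) / 17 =2176.04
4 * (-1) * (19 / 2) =-38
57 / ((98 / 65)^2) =240825 / 9604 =25.08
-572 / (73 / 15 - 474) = 1.22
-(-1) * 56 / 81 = 56 / 81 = 0.69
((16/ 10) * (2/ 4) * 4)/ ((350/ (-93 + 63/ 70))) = -3684/ 4375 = -0.84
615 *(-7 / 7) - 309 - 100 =-1024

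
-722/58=-361/29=-12.45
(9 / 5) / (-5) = -9 / 25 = -0.36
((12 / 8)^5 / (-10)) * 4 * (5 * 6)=-729 / 8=-91.12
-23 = -23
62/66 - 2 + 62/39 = 227/429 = 0.53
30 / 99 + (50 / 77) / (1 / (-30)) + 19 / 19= -4199 / 231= -18.18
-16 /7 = -2.29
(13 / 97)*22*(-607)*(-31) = 5381662 / 97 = 55481.05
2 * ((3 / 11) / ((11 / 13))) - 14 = -1616 / 121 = -13.36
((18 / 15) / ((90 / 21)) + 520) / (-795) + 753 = 14952868 / 19875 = 752.35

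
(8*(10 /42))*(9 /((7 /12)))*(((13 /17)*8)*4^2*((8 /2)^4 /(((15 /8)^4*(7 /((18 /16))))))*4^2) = 111669149696 /728875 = 153207.55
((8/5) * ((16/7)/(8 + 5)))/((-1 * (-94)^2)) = -32/1005095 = -0.00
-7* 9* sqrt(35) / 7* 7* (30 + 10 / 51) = -32340* sqrt(35) / 17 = -11254.47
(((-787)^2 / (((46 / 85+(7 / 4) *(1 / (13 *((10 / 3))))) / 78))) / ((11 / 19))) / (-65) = -124835060688 / 56551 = -2207477.51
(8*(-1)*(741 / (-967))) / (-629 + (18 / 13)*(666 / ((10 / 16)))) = 385320 / 53203373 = 0.01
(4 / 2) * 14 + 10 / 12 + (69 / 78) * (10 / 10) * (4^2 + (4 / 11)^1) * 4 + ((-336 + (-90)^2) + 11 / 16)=53892167 / 6864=7851.42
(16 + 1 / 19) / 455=61 / 1729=0.04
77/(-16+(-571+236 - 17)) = -77/368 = -0.21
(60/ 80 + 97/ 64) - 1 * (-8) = 657/ 64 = 10.27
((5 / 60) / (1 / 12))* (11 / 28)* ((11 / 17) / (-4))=-0.06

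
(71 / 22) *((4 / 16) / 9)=71 / 792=0.09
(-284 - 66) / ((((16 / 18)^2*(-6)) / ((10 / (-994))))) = -3375 / 4544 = -0.74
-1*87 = -87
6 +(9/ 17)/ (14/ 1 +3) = 1743/ 289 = 6.03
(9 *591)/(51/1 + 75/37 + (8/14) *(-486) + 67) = -1377621/40841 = -33.73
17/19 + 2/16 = 155/152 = 1.02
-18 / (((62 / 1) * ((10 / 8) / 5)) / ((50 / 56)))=-1.04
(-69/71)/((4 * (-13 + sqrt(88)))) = 23 * sqrt(22)/3834 + 299/7668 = 0.07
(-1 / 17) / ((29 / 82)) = -82 / 493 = -0.17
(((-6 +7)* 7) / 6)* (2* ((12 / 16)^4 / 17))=189 / 4352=0.04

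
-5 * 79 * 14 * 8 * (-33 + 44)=-486640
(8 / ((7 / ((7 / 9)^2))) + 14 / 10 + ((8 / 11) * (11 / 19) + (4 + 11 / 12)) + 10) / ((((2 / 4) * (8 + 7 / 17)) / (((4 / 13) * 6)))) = 36479756 / 4768335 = 7.65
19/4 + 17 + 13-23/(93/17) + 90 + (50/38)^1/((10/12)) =122.12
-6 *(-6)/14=18/7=2.57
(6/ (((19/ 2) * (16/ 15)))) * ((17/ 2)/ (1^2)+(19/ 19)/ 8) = 3105/ 608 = 5.11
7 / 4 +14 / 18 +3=199 / 36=5.53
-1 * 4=-4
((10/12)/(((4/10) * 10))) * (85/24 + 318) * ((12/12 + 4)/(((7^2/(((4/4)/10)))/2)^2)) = 7717/1382976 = 0.01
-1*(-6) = 6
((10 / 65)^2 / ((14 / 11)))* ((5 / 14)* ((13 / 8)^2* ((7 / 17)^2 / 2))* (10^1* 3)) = 825 / 18496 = 0.04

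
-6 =-6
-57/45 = -19/15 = -1.27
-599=-599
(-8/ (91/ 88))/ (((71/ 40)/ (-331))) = 9320960/ 6461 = 1442.65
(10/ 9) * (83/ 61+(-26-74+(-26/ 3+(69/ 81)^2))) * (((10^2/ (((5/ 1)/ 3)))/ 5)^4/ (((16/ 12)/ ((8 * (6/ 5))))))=-9706541056/ 549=-17680402.65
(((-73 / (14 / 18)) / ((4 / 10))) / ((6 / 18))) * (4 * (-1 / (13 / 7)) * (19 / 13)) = 374490 / 169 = 2215.92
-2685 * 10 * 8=-214800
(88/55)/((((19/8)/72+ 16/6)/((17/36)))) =2176/7775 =0.28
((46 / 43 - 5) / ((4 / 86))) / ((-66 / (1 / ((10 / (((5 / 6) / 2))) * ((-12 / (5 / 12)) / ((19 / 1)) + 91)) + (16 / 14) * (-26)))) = -7171739263 / 188518176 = -38.04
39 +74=113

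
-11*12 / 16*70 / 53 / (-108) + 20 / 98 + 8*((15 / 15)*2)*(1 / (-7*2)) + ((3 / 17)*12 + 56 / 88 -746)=-744.08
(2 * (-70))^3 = -2744000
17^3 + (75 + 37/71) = 354185/71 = 4988.52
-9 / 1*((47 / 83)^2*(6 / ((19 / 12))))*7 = -10020024 / 130891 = -76.55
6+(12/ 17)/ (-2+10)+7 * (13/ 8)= 17.46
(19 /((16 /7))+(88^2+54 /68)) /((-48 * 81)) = -2108845 /1057536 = -1.99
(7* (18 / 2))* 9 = 567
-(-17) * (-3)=-51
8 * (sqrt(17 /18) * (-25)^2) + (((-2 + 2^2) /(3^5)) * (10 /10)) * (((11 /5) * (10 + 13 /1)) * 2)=1012 /1215 + 2500 * sqrt(34) /3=4859.96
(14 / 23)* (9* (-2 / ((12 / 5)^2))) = -175 / 92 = -1.90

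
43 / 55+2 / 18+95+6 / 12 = 95429 / 990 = 96.39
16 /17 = 0.94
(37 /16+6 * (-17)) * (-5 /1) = 7975 /16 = 498.44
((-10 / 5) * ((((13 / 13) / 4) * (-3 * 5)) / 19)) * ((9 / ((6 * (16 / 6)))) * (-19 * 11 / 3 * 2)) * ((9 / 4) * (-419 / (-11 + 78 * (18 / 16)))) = 1866645 / 4912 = 380.02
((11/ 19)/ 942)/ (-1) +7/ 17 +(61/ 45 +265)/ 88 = 345193693/ 100407780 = 3.44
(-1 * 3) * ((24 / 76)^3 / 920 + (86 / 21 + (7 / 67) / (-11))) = -49879237354 / 4069341815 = -12.26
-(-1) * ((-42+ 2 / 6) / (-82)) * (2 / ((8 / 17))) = 2125 / 984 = 2.16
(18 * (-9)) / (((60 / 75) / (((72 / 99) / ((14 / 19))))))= -15390 / 77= -199.87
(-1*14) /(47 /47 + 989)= -7 /495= -0.01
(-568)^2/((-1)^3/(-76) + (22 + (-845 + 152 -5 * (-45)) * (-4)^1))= 24519424/143945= 170.34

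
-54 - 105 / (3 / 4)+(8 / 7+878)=4796 / 7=685.14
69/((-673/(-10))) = 1.03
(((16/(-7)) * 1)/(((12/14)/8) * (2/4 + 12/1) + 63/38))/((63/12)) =-0.15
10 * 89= 890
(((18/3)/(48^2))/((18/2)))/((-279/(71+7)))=-0.00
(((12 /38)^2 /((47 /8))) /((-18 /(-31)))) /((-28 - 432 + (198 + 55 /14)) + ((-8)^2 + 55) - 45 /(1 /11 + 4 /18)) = -215264 /2082309009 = -0.00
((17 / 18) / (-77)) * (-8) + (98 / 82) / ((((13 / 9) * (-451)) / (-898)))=26435138 / 15144129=1.75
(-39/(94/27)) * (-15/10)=3159/188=16.80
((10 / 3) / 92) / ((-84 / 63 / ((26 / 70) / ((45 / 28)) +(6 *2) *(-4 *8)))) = 21587 / 2070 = 10.43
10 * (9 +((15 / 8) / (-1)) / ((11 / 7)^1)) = 3435 / 44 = 78.07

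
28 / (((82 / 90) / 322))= 405720 / 41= 9895.61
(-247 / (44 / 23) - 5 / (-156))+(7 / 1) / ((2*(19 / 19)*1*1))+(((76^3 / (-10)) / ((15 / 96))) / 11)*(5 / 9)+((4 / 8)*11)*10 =-183522401 / 12870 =-14259.70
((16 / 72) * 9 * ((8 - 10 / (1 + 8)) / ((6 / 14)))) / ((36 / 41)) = 8897 / 243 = 36.61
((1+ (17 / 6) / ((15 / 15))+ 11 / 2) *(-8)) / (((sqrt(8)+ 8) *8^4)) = -0.00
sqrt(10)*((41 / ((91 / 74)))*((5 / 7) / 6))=7585*sqrt(10) / 1911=12.55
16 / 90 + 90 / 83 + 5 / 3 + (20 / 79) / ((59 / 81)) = 57037379 / 17408835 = 3.28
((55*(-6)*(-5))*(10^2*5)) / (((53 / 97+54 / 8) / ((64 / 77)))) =1862400000 / 19817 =93979.92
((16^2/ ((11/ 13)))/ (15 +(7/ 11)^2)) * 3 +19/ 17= 237803/ 3961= 60.04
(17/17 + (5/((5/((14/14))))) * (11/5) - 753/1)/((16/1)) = -3749/80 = -46.86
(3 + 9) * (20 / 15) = 16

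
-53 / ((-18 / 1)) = 53 / 18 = 2.94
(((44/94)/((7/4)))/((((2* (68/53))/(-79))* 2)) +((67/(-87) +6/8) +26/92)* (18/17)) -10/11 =-194860136/41035841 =-4.75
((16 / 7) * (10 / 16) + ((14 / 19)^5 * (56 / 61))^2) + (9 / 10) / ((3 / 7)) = 5698480475543879207 / 1596958828169426470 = 3.57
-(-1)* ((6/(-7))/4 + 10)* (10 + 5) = 2055/14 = 146.79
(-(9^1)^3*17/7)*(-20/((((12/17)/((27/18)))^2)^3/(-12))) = -4487053389255/114688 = -39124000.67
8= 8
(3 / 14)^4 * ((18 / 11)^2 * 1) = 0.01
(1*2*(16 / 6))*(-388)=-6208 / 3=-2069.33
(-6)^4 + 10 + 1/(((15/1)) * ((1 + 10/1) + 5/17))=3761297/2880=1306.01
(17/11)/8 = 17/88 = 0.19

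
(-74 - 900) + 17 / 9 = -8749 / 9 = -972.11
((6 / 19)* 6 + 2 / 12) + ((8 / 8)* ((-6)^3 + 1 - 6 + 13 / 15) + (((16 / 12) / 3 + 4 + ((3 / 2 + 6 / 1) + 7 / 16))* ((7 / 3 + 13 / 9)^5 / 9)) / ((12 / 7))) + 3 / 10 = 217961480729 / 545258466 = 399.74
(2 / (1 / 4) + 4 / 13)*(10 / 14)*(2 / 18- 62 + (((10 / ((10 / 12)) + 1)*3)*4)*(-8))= -707340 / 91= -7772.97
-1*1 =-1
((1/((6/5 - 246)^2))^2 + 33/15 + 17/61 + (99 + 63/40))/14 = 70548705837620897/9584148766187520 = 7.36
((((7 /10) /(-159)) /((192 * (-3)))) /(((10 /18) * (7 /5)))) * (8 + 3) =11 /101760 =0.00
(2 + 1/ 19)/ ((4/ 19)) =39/ 4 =9.75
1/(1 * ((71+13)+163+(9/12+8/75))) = 300/74357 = 0.00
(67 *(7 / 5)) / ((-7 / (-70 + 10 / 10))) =4623 / 5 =924.60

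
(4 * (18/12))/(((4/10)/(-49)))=-735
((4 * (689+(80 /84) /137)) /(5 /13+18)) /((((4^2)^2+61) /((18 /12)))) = 51539098 /72656717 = 0.71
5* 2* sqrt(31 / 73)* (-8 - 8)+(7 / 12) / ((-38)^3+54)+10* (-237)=-2474.27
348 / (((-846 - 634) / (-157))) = 13659 / 370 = 36.92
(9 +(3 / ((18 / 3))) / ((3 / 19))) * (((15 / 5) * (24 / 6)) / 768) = 73 / 384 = 0.19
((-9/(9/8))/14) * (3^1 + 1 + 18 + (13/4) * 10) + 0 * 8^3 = -218/7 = -31.14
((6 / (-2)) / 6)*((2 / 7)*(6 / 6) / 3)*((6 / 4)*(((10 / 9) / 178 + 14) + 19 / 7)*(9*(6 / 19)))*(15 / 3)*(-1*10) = 14062800 / 82859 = 169.72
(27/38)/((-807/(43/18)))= -43/20444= -0.00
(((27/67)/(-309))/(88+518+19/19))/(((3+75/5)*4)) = -1/33511256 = -0.00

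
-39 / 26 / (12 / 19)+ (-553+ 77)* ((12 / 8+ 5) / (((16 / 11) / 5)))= -10638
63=63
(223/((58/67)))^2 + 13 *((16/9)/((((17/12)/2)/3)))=3800566873/57188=66457.42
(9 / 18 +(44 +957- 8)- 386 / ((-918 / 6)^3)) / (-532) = -7116594271 / 3810797928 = -1.87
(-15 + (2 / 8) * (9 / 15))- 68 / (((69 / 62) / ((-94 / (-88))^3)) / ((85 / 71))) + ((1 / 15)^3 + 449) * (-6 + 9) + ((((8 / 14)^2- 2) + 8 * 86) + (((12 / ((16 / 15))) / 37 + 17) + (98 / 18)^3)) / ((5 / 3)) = 1687233854459971759 / 957565119357000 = 1762.00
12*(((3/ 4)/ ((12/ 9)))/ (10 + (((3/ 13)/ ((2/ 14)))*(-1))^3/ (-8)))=118638/ 185021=0.64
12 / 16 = 3 / 4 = 0.75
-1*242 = -242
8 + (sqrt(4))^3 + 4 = 20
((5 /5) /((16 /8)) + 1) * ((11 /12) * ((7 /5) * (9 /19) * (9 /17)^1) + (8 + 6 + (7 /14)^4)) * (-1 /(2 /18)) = -10035657 /51680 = -194.19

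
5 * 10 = 50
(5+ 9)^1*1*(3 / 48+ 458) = 6412.88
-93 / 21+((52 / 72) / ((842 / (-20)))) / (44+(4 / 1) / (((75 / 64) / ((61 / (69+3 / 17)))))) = -520360143 / 117490996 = -4.43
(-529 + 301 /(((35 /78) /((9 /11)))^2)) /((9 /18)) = 19977994 /21175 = 943.47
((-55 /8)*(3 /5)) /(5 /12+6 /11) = -1089 /254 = -4.29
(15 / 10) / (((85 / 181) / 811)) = 2590.43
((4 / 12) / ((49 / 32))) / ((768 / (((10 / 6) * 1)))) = 5 / 10584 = 0.00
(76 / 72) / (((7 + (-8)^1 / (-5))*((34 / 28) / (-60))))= -13300 / 2193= -6.06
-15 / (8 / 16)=-30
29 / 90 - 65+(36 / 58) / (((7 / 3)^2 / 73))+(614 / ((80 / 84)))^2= 531487480291 / 1278900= 415581.73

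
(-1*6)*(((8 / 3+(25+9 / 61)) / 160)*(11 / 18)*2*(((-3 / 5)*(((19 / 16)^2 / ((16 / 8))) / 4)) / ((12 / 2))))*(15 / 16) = 2021239 / 95944704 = 0.02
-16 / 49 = -0.33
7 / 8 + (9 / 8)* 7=35 / 4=8.75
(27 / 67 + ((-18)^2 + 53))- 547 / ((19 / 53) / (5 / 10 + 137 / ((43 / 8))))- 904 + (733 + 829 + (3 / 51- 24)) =-71918916145 / 1861126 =-38642.69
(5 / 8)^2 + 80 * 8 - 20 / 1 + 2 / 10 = 198589 / 320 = 620.59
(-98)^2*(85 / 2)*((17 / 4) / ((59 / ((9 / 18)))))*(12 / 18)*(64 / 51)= 6530720 / 531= 12298.91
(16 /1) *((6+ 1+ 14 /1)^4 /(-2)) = -1555848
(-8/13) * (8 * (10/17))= -640/221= -2.90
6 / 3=2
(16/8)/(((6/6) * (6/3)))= 1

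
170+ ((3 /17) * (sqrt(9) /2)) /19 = 109829 /646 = 170.01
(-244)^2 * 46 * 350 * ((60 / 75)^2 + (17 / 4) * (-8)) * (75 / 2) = -1199120529600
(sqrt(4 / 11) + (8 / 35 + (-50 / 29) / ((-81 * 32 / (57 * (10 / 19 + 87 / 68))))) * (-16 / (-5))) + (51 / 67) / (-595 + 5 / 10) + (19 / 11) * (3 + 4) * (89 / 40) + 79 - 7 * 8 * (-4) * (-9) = -1075052745849847 / 563105881800 + 2 * sqrt(11) / 11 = -1908.55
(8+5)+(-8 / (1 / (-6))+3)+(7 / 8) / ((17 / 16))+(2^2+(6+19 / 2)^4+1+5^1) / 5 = 15790737 / 1360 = 11610.84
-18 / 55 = -0.33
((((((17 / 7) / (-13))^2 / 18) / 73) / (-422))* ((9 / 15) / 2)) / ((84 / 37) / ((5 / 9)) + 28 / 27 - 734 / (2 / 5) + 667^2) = -96237 / 2258266872082097968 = -0.00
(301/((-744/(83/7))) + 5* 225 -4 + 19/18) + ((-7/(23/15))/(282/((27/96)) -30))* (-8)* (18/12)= 83686014077/74899224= 1117.31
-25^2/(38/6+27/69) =-43125/464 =-92.94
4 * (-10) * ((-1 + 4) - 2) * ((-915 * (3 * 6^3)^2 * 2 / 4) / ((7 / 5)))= 38421216000 / 7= 5488745142.86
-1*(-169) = 169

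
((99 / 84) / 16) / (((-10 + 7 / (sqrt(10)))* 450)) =-11 / 639072 - 11* sqrt(10) / 9129600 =-0.00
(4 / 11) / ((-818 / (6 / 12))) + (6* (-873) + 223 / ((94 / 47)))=-46128249 / 8998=-5126.50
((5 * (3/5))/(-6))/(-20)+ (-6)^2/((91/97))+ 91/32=600489/14560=41.24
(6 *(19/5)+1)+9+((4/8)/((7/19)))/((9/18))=1243/35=35.51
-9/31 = -0.29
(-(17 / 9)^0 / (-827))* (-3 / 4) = -3 / 3308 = -0.00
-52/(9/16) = -832/9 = -92.44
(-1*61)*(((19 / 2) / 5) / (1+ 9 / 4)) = -2318 / 65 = -35.66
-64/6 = -32/3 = -10.67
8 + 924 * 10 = 9248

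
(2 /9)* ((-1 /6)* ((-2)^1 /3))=2 /81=0.02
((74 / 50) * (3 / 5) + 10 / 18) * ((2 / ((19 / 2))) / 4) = 1624 / 21375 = 0.08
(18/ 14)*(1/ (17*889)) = 9/ 105791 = 0.00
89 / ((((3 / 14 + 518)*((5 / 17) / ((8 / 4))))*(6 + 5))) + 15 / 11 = 586489 / 399025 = 1.47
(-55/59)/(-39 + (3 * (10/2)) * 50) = -55/41949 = -0.00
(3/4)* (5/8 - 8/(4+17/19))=-751/992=-0.76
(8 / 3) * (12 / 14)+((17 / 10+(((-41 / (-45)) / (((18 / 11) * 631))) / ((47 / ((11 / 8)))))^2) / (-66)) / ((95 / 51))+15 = 17.27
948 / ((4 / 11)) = 2607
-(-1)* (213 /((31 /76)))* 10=5221.94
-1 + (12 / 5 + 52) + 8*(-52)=-1813 / 5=-362.60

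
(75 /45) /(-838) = -5 /2514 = -0.00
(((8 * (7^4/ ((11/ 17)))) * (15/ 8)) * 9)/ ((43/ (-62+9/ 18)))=-677766285/ 946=-716454.85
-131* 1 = -131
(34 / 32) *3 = 51 / 16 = 3.19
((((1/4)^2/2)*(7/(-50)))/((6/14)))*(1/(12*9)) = -49/518400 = -0.00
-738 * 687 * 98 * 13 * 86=-55549605384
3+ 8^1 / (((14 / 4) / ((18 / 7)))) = 435 / 49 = 8.88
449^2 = 201601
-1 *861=-861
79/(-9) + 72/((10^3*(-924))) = -3041527/346500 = -8.78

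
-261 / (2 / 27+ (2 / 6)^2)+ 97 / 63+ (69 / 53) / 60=-94015463 / 66780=-1407.84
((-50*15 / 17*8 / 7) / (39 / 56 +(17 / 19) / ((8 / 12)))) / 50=-6080 / 12291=-0.49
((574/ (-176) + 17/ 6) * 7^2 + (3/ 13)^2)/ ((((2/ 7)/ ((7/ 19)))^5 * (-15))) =4.97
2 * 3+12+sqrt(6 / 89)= sqrt(534) / 89+18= 18.26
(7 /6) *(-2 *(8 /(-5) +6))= -154 /15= -10.27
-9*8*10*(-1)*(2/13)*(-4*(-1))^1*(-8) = -46080/13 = -3544.62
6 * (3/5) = 18/5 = 3.60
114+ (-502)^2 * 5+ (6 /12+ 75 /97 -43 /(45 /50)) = 2200112767 /1746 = 1260087.50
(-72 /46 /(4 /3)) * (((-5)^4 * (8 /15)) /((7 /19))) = -171000 /161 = -1062.11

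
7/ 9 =0.78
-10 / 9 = -1.11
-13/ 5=-2.60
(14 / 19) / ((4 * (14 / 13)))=13 / 76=0.17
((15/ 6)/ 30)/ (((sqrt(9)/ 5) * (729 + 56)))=1/ 5652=0.00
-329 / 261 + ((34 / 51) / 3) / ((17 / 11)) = -4955 / 4437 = -1.12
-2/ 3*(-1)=2/ 3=0.67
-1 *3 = -3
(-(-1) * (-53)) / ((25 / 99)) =-5247 / 25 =-209.88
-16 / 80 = -1 / 5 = -0.20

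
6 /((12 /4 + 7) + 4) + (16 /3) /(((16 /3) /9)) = 66 /7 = 9.43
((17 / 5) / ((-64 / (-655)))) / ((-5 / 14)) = -97.43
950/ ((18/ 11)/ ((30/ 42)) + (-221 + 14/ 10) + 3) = -52250/ 11787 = -4.43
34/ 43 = 0.79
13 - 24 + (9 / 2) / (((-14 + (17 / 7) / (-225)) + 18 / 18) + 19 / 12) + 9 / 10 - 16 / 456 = -432063061 / 41036010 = -10.53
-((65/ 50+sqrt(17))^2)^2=-4642361/ 10000 - 24297 * sqrt(17)/ 250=-864.95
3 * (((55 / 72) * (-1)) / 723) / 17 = -55 / 294984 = -0.00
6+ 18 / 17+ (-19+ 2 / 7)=-1387 / 119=-11.66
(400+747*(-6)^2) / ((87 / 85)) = 26664.60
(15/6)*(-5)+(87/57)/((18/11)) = -1978/171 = -11.57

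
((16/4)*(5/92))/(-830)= -1/3818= -0.00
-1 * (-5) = 5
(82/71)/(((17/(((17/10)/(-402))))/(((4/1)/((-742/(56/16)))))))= 41/7563630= 0.00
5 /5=1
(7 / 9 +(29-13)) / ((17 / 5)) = 755 / 153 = 4.93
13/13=1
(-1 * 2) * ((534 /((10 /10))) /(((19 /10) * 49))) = -10680 /931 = -11.47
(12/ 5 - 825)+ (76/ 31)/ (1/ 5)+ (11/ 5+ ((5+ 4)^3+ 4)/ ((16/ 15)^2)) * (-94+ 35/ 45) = -21810302281/ 357120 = -61072.76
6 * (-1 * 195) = -1170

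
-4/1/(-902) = 2/451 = 0.00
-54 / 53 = -1.02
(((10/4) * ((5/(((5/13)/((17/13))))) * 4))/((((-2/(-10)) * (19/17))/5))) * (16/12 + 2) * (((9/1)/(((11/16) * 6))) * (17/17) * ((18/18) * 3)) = 82966.51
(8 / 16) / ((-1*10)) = -1 / 20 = -0.05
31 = 31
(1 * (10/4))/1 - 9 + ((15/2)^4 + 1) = 50537/16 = 3158.56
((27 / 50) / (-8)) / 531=-3 / 23600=-0.00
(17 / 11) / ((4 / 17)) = 289 / 44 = 6.57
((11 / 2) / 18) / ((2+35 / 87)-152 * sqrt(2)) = -0.00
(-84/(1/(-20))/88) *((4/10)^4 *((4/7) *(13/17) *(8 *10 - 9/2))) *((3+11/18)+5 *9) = 439712/561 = 783.80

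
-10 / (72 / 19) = -95 / 36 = -2.64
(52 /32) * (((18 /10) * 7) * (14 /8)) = 5733 /160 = 35.83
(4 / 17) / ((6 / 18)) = 12 / 17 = 0.71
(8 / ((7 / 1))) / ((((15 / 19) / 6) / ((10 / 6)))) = 304 / 21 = 14.48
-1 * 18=-18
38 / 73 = 0.52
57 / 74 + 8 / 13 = 1333 / 962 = 1.39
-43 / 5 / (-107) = 43 / 535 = 0.08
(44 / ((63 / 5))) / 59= 220 / 3717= 0.06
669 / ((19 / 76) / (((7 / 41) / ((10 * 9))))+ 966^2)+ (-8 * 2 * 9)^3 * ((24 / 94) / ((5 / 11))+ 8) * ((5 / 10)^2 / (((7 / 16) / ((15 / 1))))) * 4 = -1255969384279331774 / 1432907847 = -876517905.12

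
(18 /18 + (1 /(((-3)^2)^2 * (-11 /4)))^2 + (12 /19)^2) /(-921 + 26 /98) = -19644868369 /12929841405756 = -0.00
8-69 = -61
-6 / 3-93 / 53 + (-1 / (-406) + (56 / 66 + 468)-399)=46934537 / 710094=66.10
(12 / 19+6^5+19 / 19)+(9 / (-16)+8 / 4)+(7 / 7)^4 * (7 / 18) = 21284597 / 2736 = 7779.46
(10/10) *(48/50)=24/25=0.96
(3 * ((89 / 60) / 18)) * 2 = 89 / 180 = 0.49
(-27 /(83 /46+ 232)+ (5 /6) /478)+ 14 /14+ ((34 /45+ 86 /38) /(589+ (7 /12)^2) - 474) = -10939367811257 /23122317900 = -473.11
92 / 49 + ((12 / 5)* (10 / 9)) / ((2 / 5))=1256 / 147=8.54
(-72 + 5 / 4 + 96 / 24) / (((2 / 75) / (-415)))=8310375 / 8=1038796.88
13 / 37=0.35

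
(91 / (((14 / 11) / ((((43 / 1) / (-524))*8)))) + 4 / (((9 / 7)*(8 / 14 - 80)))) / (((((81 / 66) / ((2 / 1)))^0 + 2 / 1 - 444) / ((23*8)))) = 1416582512 / 72271521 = 19.60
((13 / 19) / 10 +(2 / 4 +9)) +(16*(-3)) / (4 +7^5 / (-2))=9.57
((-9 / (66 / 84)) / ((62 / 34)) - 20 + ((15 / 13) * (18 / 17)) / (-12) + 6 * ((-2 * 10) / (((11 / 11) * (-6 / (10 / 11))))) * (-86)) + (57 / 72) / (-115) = -1590.03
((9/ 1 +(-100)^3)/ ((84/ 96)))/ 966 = -3999964/ 3381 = -1183.07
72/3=24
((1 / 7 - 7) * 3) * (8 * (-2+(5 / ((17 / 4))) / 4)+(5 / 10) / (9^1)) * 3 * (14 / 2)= 99816 / 17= 5871.53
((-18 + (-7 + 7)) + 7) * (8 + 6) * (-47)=7238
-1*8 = -8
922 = 922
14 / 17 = 0.82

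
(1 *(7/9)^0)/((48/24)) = 1/2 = 0.50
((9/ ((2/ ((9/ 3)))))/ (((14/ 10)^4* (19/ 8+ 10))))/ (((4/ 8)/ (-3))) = -45000/ 26411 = -1.70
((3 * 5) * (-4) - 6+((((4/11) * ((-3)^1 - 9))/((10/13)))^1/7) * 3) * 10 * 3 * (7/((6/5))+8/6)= -14712.70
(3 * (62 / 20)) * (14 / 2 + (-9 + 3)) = 93 / 10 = 9.30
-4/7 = -0.57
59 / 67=0.88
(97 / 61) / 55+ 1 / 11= 402 / 3355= 0.12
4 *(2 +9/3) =20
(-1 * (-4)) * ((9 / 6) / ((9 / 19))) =38 / 3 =12.67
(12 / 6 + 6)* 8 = 64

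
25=25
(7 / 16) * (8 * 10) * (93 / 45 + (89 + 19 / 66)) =70343 / 22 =3197.41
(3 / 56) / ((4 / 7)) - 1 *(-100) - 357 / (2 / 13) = -71053 / 32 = -2220.41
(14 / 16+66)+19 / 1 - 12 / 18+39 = 124.21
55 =55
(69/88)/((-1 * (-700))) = 69/61600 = 0.00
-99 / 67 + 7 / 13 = -818 / 871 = -0.94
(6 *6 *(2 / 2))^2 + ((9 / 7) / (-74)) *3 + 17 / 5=3365311 / 2590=1299.35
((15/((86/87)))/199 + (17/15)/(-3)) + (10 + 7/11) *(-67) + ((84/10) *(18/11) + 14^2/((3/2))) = -4816226237/8471430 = -568.53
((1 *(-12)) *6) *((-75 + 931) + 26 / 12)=-61788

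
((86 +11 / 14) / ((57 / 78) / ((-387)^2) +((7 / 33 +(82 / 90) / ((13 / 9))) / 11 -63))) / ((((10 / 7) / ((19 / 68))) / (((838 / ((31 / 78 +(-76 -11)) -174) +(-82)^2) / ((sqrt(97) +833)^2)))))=-365335276056718837545 / 139765669032347266056704 +51590171925022185* sqrt(97) / 8221509943079250944512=-0.00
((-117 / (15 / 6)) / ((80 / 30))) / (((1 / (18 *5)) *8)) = -3159 / 16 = -197.44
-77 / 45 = -1.71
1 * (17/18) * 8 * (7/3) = 476/27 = 17.63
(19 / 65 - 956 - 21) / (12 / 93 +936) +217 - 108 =101819317 / 943150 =107.96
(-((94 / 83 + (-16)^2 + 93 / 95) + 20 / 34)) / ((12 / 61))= -2115321583 / 1608540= -1315.06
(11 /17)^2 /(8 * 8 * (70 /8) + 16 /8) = 121 /162418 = 0.00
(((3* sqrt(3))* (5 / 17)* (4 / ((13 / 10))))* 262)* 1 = 157200* sqrt(3) / 221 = 1232.03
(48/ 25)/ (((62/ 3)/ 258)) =18576/ 775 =23.97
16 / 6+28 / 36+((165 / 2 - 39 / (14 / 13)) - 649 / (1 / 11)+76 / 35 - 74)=-2255746 / 315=-7161.10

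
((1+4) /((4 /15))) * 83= 6225 /4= 1556.25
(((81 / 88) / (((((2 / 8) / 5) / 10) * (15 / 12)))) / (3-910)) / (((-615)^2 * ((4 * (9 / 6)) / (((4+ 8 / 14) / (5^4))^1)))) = -192 / 366872996875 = -0.00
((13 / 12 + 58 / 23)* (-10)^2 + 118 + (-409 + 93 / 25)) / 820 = 126317 / 1414500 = 0.09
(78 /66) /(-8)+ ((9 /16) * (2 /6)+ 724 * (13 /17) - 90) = 1387351 /2992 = 463.69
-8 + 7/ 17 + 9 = 24/ 17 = 1.41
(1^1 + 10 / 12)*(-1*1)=-11 / 6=-1.83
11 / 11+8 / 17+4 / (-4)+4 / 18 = 106 / 153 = 0.69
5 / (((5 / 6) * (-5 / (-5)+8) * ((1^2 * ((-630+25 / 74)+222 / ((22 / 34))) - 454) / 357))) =-193732 / 602825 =-0.32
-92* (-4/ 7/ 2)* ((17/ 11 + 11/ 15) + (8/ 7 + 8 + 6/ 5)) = 2682352/ 8085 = 331.77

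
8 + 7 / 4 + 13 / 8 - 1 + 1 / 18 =751 / 72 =10.43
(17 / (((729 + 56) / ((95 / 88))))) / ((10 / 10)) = 323 / 13816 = 0.02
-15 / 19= -0.79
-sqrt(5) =-2.24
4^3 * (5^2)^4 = 25000000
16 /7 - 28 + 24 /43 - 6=-9378 /301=-31.16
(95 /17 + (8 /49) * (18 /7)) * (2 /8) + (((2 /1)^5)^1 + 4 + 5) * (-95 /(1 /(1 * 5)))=-19473.50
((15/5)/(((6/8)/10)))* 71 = 2840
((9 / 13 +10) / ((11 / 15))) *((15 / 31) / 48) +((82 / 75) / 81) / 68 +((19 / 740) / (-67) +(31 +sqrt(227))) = sqrt(227) +565591420829681 / 18158896126800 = 46.21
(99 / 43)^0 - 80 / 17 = -63 / 17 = -3.71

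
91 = 91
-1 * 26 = -26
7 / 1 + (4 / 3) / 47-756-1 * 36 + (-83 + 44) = -116180 / 141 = -823.97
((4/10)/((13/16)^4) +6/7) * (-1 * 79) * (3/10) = -210258579/4998175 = -42.07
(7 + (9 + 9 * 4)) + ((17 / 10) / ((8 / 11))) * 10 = 603 / 8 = 75.38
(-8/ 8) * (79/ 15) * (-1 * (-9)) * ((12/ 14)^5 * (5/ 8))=-230364/ 16807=-13.71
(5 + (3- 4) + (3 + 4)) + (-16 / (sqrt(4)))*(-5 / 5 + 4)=-13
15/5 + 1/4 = 13/4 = 3.25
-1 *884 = -884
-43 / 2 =-21.50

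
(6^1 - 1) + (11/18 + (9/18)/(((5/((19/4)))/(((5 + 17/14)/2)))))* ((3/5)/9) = 777037/151200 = 5.14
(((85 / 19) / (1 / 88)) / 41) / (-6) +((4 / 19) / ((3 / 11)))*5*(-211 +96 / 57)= -11981200 / 14801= -809.49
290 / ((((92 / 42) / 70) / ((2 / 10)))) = 42630 / 23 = 1853.48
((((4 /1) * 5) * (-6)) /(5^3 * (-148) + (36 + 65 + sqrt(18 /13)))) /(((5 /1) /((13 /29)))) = 104 * sqrt(26) /14180360695 + 8291816 /14180360695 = 0.00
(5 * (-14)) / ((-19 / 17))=1190 / 19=62.63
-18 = -18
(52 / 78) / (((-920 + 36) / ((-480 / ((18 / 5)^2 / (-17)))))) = -500 / 1053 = -0.47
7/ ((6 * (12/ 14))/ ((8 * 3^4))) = 882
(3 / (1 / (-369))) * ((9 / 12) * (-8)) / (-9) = -738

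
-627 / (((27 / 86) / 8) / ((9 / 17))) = -143792 / 17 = -8458.35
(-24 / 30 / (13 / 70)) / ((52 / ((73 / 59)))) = -1022 / 9971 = -0.10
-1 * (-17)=17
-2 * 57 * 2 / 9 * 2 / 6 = -76 / 9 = -8.44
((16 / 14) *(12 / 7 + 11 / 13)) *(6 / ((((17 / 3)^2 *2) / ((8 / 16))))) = 0.14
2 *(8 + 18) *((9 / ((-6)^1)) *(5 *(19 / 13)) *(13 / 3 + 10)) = -8170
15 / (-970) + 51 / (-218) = -2637 / 10573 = -0.25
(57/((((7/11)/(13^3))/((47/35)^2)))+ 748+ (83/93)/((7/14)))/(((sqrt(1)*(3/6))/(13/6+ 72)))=25239626194217/478485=52749043.74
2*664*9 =11952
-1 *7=-7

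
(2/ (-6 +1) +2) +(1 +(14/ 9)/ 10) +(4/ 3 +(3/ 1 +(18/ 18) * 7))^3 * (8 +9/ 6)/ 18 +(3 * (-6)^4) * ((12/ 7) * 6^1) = 346679966/ 8505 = 40761.90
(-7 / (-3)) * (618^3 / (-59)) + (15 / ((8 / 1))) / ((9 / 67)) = -13217606027 / 1416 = -9334467.53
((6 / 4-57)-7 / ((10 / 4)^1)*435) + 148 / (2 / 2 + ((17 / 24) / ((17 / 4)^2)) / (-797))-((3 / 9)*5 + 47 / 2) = -140305652 / 121935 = -1150.66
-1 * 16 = -16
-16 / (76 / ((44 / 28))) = -44 / 133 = -0.33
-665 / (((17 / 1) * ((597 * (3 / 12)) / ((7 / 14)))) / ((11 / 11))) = -1330 / 10149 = -0.13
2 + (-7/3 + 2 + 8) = 29/3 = 9.67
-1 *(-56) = 56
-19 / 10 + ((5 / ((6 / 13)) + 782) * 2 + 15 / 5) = 47603 / 30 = 1586.77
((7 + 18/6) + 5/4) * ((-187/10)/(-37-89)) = 187/112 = 1.67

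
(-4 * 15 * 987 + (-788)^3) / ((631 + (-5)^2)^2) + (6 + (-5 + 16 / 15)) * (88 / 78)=-71422607629 / 62936640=-1134.83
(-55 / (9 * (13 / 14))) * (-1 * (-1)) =-770 / 117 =-6.58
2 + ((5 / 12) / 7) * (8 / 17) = 724 / 357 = 2.03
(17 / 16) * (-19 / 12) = -323 / 192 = -1.68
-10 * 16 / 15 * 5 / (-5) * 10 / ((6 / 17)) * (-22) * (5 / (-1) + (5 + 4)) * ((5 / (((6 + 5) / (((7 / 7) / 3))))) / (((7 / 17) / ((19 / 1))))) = -35142400 / 189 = -185938.62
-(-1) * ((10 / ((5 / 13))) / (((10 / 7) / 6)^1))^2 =298116 / 25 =11924.64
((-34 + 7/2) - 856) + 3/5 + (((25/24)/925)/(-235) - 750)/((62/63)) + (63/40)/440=-1563613310913/948798400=-1647.99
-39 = -39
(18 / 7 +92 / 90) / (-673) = -1132 / 211995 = -0.01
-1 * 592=-592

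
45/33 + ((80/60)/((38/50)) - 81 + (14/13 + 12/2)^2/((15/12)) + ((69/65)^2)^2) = -409034019133/11192341875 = -36.55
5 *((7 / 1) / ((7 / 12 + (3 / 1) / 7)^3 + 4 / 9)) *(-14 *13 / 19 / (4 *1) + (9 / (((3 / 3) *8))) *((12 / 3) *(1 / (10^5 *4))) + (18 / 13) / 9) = -28705251489579 / 541886507500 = -52.97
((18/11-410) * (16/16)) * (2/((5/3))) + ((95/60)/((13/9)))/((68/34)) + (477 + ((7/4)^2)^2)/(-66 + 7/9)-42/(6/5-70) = -2293123972641/4620112640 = -496.34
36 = 36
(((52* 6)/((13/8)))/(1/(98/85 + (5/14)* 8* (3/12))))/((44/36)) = 174528/595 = 293.32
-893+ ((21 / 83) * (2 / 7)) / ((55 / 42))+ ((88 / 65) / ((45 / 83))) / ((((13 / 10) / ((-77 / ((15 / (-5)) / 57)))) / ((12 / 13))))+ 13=10314605668 / 6017583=1714.08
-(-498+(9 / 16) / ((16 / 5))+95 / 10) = 488.32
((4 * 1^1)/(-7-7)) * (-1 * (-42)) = -12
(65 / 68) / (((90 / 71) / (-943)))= -711.10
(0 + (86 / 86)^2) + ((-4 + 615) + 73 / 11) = 6805 / 11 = 618.64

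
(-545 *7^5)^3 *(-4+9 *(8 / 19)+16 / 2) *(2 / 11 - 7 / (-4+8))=1962053845985863994361375 / 209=9387817444908440164408.49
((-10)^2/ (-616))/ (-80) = 0.00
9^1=9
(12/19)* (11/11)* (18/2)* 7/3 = 252/19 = 13.26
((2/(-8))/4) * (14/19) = -7/152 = -0.05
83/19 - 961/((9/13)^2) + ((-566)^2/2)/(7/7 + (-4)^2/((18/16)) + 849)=-10865104933/5985171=-1815.34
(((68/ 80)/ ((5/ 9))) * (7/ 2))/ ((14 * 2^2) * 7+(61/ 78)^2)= 0.01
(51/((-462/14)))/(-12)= 17/132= 0.13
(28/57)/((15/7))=196/855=0.23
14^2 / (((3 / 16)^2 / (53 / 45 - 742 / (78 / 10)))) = -2757723136 / 5265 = -523784.07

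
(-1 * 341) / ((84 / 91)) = -4433 / 12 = -369.42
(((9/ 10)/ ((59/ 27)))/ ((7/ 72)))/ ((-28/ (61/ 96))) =-44469/ 462560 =-0.10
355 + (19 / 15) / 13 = 69244 / 195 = 355.10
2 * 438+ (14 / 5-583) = 1479 / 5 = 295.80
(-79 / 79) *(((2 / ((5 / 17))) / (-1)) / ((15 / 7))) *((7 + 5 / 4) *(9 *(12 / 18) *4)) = 15708 / 25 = 628.32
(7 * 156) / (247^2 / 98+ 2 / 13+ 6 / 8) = 2782416 / 1588537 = 1.75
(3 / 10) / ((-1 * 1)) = -3 / 10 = -0.30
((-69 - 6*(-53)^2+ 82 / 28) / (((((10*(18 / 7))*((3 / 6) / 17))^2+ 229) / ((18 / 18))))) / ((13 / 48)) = -11501046312 / 42262597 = -272.13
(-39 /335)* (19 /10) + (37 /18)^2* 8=9112279 /271350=33.58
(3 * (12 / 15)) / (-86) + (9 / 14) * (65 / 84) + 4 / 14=63653 / 84280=0.76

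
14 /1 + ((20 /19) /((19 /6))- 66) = -18652 /361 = -51.67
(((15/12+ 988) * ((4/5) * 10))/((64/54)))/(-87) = -35613/464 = -76.75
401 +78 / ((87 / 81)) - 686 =-6159 / 29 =-212.38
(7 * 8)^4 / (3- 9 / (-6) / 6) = 39337984 / 13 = 3025998.77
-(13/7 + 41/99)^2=-2477476/480249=-5.16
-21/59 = -0.36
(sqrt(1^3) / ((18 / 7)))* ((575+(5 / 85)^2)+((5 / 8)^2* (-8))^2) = 75711223 / 332928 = 227.41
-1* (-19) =19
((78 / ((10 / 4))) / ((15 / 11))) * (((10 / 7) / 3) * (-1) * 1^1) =-1144 / 105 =-10.90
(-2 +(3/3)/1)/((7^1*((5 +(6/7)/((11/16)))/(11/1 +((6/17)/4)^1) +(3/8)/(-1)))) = -2552/3365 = -0.76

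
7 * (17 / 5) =119 / 5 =23.80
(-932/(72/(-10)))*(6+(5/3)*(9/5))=1165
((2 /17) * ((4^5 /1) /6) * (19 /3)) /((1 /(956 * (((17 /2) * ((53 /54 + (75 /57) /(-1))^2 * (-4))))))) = -57585891328 /124659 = -461947.32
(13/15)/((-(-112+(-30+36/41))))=533/86790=0.01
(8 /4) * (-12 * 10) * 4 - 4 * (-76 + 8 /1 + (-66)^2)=-18112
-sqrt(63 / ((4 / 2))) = -3 * sqrt(14) / 2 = -5.61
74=74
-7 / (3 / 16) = -112 / 3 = -37.33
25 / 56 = 0.45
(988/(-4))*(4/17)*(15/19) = -780/17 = -45.88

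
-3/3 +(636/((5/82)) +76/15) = 156517/15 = 10434.47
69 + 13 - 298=-216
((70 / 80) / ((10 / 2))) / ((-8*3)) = -7 / 960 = -0.01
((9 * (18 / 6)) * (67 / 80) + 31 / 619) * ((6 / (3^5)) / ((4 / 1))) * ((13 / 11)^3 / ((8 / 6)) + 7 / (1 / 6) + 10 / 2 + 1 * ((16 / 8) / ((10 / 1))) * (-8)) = 1393277983253 / 213552028800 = 6.52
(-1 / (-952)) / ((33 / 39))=13 / 10472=0.00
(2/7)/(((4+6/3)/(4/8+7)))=0.36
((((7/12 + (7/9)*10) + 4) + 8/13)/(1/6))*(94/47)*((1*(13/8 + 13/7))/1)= 30365/56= 542.23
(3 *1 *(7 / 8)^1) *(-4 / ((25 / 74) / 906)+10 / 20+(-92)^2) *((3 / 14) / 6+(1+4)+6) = -104868729 / 1600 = -65542.96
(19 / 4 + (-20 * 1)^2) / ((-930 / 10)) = -4.35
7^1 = 7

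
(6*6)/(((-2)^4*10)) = 9/40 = 0.22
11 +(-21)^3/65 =-8546/65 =-131.48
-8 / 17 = -0.47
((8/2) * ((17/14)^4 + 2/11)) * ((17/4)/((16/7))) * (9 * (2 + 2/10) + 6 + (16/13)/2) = 29059488407/62782720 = 462.86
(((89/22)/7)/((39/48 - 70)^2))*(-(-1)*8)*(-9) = -91136/10484397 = -0.01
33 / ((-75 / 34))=-14.96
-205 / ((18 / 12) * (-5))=82 / 3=27.33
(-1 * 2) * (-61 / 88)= 61 / 44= 1.39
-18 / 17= -1.06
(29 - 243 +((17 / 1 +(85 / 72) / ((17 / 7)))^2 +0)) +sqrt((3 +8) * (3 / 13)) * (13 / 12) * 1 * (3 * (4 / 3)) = sqrt(429) / 3 +475705 / 5184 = 98.67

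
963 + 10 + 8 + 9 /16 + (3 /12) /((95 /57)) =78537 /80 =981.71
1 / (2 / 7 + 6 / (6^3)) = 252 / 79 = 3.19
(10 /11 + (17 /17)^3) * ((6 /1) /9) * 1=14 /11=1.27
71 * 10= 710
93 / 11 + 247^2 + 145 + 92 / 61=41041019 / 671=61163.96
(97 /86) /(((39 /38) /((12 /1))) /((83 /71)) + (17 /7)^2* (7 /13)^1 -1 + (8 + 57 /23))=1280656468 /14450863757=0.09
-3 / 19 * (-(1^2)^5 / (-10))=-3 / 190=-0.02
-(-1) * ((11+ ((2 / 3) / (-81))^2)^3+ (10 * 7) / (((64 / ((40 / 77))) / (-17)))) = 11970527293904438483 / 9059209812164556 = 1321.37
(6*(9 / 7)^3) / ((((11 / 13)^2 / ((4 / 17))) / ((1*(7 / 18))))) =164268 / 100793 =1.63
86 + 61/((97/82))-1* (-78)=20910/97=215.57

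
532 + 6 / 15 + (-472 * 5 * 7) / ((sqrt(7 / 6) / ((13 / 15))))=2662 / 5 - 6136 * sqrt(42) / 3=-12722.87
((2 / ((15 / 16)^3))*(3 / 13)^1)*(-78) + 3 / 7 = -113563 / 2625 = -43.26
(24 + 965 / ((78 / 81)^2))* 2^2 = 719709 / 169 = 4258.63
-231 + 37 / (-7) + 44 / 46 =-37888 / 161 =-235.33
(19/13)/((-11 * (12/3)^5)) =-0.00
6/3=2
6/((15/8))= 16/5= 3.20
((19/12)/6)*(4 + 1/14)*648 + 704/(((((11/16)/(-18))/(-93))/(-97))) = -2327841261/14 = -166274375.79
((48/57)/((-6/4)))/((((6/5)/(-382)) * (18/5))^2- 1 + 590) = -0.00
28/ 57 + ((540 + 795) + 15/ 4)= 305347/ 228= 1339.24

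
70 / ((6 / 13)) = 455 / 3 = 151.67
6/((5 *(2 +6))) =3/20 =0.15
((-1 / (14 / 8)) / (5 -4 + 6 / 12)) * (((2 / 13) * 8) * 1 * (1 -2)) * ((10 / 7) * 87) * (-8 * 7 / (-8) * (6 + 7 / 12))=733120 / 273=2685.42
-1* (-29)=29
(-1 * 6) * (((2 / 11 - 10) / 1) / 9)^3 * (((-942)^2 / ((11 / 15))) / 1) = 9425780.29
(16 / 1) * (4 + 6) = 160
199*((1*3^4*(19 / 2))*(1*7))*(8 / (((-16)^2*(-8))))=-2143827 / 512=-4187.16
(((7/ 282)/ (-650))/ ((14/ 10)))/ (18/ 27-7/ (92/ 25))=23/ 1041755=0.00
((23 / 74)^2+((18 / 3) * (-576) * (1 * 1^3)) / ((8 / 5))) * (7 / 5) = -82793417 / 27380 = -3023.86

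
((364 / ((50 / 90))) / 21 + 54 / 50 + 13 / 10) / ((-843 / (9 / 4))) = -5037 / 56200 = -0.09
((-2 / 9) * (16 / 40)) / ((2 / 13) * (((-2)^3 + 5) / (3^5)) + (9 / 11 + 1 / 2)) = -10296 / 152465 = -0.07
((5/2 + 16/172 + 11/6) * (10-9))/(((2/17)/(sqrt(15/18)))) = 34.35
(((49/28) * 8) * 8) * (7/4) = 196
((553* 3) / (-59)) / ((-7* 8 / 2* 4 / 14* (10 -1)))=553 / 1416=0.39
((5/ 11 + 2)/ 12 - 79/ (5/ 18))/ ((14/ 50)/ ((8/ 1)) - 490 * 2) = 69470/ 239547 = 0.29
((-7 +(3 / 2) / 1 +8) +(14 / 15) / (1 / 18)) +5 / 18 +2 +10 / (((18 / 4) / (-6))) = 371 / 45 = 8.24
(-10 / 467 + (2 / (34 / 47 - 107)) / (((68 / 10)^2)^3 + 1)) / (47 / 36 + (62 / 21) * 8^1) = -432120902943520 / 502975171838656077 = -0.00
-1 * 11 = -11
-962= -962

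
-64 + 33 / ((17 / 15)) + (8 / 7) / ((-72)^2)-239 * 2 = -39549367 / 77112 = -512.88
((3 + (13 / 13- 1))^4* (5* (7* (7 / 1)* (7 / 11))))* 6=833490 / 11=75771.82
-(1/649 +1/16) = -665/10384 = -0.06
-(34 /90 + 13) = -602 /45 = -13.38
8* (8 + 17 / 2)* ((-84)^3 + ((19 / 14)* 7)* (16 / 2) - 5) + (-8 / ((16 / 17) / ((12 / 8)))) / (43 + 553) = -186494493555 / 2384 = -78227556.02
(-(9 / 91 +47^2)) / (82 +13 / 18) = -3618504 / 135499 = -26.71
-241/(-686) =241/686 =0.35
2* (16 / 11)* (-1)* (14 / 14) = -32 / 11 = -2.91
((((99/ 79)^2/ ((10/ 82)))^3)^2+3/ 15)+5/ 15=12631263092178855724338784248250123/ 2769914579609725939755046875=4560163.40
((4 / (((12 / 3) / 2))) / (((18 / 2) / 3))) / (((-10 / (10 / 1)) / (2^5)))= -21.33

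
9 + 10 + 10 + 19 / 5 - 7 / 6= 949 / 30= 31.63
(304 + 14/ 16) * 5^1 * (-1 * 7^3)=-4182885/ 8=-522860.62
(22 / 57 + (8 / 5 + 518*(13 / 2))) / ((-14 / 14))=-960161 / 285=-3368.99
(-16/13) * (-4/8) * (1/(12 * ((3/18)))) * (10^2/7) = 400/91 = 4.40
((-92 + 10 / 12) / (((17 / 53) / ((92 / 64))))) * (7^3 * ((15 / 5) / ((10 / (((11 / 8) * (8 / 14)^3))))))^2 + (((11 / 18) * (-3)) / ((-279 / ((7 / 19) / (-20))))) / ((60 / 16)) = -284759.83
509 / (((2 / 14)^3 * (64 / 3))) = 523761 / 64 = 8183.77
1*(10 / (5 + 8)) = 10 / 13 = 0.77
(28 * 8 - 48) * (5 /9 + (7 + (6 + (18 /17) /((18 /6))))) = 374528 /153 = 2447.90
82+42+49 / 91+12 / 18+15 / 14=68947 / 546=126.28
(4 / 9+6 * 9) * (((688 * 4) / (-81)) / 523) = -1348480 / 381267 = -3.54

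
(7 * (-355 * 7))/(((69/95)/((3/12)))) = -5987.41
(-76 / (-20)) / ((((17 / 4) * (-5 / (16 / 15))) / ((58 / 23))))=-70528 / 146625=-0.48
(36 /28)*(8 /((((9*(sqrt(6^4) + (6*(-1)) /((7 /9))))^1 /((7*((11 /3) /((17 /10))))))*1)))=0.61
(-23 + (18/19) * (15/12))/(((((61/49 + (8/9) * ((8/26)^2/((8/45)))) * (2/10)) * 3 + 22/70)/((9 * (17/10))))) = -1050337197/4233200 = -248.12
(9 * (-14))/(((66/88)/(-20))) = 3360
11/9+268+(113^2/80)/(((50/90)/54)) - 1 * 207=28037803/1800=15576.56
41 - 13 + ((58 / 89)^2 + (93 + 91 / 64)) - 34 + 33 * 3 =95227691 / 506944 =187.85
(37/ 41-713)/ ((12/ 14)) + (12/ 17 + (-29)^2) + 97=75224/ 697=107.93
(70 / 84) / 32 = 5 / 192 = 0.03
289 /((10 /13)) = 3757 /10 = 375.70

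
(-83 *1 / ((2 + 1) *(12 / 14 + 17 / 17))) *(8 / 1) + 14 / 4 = -9023 / 78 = -115.68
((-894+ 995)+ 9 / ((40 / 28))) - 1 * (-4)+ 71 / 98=27446 / 245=112.02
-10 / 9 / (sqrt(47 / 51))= -10 * sqrt(2397) / 423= -1.16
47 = 47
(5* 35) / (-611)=-0.29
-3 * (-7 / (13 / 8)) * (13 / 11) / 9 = 1.70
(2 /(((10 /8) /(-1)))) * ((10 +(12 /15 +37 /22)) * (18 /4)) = -24714 /275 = -89.87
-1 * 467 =-467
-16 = -16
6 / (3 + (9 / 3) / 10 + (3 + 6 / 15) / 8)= 240 / 149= 1.61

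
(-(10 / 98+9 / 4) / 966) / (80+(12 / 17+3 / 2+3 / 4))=-7837 / 267011094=-0.00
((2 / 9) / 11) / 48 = 1 / 2376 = 0.00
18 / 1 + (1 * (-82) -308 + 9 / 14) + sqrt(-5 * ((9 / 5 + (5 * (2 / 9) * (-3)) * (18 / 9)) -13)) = -5199 / 14 + 2 * sqrt(201) / 3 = -361.91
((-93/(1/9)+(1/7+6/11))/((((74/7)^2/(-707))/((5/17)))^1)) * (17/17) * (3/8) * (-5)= -351502725/120472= -2917.71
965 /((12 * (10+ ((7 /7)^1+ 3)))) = 965 /168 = 5.74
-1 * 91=-91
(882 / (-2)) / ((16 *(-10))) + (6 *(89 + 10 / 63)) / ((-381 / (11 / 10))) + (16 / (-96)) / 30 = 102943 / 85344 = 1.21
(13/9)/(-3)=-13/27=-0.48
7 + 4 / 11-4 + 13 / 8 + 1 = 527 / 88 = 5.99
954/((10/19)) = 9063/5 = 1812.60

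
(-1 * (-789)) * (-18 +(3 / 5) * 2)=-13255.20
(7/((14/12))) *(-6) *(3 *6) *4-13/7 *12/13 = -18156/7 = -2593.71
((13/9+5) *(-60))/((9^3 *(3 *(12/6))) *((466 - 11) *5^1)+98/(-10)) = -5800/149262603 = -0.00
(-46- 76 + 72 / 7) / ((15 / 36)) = -9384 / 35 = -268.11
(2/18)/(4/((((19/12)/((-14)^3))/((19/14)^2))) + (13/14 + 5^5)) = -0.00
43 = 43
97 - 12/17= 1637/17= 96.29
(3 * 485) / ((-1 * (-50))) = 291 / 10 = 29.10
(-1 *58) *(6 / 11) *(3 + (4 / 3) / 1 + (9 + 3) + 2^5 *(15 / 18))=-1360.36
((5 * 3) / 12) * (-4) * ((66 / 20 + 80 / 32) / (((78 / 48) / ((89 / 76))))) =-5162 / 247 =-20.90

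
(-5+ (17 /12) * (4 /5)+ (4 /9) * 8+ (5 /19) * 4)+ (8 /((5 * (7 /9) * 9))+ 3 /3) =11791 /5985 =1.97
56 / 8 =7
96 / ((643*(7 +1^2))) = 12 / 643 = 0.02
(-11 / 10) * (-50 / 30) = 11 / 6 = 1.83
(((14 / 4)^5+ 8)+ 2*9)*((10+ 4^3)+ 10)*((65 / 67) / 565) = 4815447 / 60568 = 79.50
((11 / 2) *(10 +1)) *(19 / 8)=2299 / 16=143.69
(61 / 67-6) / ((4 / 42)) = -7161 / 134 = -53.44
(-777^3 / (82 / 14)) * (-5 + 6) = -3283682031 / 41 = -80089805.63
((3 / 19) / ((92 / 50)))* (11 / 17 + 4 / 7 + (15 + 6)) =99150 / 52003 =1.91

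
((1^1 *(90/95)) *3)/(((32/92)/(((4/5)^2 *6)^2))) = 1430784/11875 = 120.49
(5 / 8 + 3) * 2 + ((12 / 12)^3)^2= 33 / 4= 8.25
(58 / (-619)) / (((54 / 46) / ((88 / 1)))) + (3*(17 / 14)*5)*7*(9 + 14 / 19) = 783974879 / 635094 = 1234.42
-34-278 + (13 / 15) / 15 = -70187 / 225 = -311.94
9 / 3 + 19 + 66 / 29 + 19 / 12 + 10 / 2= 10739 / 348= 30.86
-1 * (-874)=874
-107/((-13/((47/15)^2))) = 236363/2925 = 80.81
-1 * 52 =-52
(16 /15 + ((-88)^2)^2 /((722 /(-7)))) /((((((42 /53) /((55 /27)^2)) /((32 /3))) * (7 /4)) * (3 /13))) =-80413309.56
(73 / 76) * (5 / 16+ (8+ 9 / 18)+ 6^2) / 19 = 52341 / 23104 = 2.27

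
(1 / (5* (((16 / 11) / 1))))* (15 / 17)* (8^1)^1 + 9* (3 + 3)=54.97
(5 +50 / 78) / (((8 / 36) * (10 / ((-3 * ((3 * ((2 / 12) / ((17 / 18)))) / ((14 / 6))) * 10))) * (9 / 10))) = -19.20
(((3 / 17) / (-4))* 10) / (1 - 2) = 15 / 34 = 0.44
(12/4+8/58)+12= 439/29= 15.14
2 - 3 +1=0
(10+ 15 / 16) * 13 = 2275 / 16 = 142.19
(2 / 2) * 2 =2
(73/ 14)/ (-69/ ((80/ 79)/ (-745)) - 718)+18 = 100890170/ 5604977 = 18.00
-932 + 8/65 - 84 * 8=-104252/65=-1603.88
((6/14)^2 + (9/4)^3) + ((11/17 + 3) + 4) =1024729/53312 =19.22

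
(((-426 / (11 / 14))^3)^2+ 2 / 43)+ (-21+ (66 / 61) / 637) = 75190596749129509735093896977 / 2960014468411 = 25402104466568183.27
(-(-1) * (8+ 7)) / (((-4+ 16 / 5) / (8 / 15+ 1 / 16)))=-715 / 64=-11.17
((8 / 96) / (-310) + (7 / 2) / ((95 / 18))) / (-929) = -46853 / 65661720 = -0.00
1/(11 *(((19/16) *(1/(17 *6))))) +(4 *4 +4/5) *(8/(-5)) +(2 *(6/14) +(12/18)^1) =-17.55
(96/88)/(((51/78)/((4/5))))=1248/935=1.33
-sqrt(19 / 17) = -sqrt(323) / 17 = -1.06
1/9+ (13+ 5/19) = 2287/171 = 13.37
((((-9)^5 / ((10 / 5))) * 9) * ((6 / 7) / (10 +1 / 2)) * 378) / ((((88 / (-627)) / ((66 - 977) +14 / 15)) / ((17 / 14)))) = -63268248214611 / 980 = -64559436953.68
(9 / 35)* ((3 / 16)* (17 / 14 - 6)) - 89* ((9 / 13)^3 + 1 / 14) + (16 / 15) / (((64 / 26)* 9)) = -16775385287 / 465060960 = -36.07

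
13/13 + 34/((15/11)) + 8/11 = 4399/165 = 26.66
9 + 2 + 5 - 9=7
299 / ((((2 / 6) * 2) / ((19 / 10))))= 17043 / 20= 852.15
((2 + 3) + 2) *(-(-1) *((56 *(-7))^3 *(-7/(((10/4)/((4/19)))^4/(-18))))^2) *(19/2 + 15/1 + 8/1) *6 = 263839633689773294061241761792/1326840862578125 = 198847986319262.38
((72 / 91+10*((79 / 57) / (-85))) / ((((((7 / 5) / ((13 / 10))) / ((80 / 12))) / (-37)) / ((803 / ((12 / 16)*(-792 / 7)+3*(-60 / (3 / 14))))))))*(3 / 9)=41.64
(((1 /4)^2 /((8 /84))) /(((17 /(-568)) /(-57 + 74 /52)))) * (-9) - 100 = -1151015 /104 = -11067.45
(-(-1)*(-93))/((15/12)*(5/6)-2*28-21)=2232/1823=1.22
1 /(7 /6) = 0.86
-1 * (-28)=28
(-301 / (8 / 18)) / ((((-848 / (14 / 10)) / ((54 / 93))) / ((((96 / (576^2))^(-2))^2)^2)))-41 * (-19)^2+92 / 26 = 1411018795852754940355093348654343 / 106795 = 13212405036310266776113990000.00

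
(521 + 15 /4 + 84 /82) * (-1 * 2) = -1051.55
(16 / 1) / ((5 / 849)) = 13584 / 5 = 2716.80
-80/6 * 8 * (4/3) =-1280/9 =-142.22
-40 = -40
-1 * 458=-458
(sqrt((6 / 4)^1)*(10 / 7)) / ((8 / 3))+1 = 15*sqrt(6) / 56+1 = 1.66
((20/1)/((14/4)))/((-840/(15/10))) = -1/98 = -0.01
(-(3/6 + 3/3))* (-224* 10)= 3360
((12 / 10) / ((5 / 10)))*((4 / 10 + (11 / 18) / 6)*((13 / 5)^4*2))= 15480062 / 140625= 110.08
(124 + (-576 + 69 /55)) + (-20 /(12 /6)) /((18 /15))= -75748 /165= -459.08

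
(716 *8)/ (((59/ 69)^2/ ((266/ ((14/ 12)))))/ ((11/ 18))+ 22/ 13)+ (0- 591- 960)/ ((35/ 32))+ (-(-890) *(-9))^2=6575015371717116/ 102475135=64162056.21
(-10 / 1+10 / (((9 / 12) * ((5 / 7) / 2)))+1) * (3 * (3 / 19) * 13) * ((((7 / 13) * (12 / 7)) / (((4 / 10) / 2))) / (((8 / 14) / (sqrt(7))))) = 26775 * sqrt(7) / 19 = 3728.42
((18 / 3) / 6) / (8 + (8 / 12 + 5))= 0.07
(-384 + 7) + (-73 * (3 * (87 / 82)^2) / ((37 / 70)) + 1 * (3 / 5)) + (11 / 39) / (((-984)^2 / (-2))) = -2943859089763 / 3492983520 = -842.79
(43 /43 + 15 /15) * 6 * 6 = 72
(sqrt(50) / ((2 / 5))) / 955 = 5 * sqrt(2) / 382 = 0.02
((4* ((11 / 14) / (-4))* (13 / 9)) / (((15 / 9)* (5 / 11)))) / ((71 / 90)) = -4719 / 2485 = -1.90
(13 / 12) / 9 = 13 / 108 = 0.12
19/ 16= 1.19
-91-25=-116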